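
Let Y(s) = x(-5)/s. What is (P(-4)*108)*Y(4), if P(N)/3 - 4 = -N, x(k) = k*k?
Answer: 16200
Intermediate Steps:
x(k) = k²
P(N) = 12 - 3*N (P(N) = 12 + 3*(-N) = 12 - 3*N)
Y(s) = 25/s (Y(s) = (-5)²/s = 25/s)
(P(-4)*108)*Y(4) = ((12 - 3*(-4))*108)*(25/4) = ((12 + 12)*108)*(25*(¼)) = (24*108)*(25/4) = 2592*(25/4) = 16200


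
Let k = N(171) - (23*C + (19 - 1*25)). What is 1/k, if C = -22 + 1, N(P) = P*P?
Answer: 1/29730 ≈ 3.3636e-5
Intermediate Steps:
N(P) = P²
C = -21
k = 29730 (k = 171² - (23*(-21) + (19 - 1*25)) = 29241 - (-483 + (19 - 25)) = 29241 - (-483 - 6) = 29241 - 1*(-489) = 29241 + 489 = 29730)
1/k = 1/29730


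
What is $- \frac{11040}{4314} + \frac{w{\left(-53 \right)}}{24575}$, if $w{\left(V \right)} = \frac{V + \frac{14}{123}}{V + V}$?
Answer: $- \frac{117909521381}{46074792630} \approx -2.5591$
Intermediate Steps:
$w{\left(V \right)} = \frac{\frac{14}{123} + V}{2 V}$ ($w{\left(V \right)} = \frac{V + 14 \cdot \frac{1}{123}}{2 V} = \left(V + \frac{14}{123}\right) \frac{1}{2 V} = \left(\frac{14}{123} + V\right) \frac{1}{2 V} = \frac{\frac{14}{123} + V}{2 V}$)
$- \frac{11040}{4314} + \frac{w{\left(-53 \right)}}{24575} = - \frac{11040}{4314} + \frac{\frac{1}{246} \frac{1}{-53} \left(14 + 123 \left(-53\right)\right)}{24575} = \left(-11040\right) \frac{1}{4314} + \frac{1}{246} \left(- \frac{1}{53}\right) \left(14 - 6519\right) \frac{1}{24575} = - \frac{1840}{719} + \frac{1}{246} \left(- \frac{1}{53}\right) \left(-6505\right) \frac{1}{24575} = - \frac{1840}{719} + \frac{6505}{13038} \cdot \frac{1}{24575} = - \frac{1840}{719} + \frac{1301}{64081770} = - \frac{117909521381}{46074792630}$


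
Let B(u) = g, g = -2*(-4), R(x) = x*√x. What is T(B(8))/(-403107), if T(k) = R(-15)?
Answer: 5*I*√15/134369 ≈ 0.00014412*I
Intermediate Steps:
R(x) = x^(3/2)
g = 8
B(u) = 8
T(k) = -15*I*√15 (T(k) = (-15)^(3/2) = -15*I*√15)
T(B(8))/(-403107) = -15*I*√15/(-403107) = -15*I*√15*(-1/403107) = 5*I*√15/134369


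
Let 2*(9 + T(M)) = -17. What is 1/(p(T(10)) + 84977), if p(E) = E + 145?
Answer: 2/170209 ≈ 1.1750e-5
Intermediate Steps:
T(M) = -35/2 (T(M) = -9 + (1/2)*(-17) = -9 - 17/2 = -35/2)
p(E) = 145 + E
1/(p(T(10)) + 84977) = 1/((145 - 35/2) + 84977) = 1/(255/2 + 84977) = 1/(170209/2) = 2/170209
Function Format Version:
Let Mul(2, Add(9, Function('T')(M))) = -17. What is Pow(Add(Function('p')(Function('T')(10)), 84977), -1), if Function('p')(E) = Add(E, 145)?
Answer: Rational(2, 170209) ≈ 1.1750e-5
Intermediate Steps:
Function('T')(M) = Rational(-35, 2) (Function('T')(M) = Add(-9, Mul(Rational(1, 2), -17)) = Add(-9, Rational(-17, 2)) = Rational(-35, 2))
Function('p')(E) = Add(145, E)
Pow(Add(Function('p')(Function('T')(10)), 84977), -1) = Pow(Add(Add(145, Rational(-35, 2)), 84977), -1) = Pow(Add(Rational(255, 2), 84977), -1) = Pow(Rational(170209, 2), -1) = Rational(2, 170209)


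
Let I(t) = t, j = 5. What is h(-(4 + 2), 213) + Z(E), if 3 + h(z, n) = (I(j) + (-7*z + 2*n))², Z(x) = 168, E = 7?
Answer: 223894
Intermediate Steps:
h(z, n) = -3 + (5 - 7*z + 2*n)² (h(z, n) = -3 + (5 + (-7*z + 2*n))² = -3 + (5 - 7*z + 2*n)²)
h(-(4 + 2), 213) + Z(E) = (-3 + (5 - (-7)*(4 + 2) + 2*213)²) + 168 = (-3 + (5 - (-7)*6 + 426)²) + 168 = (-3 + (5 - 7*(-6) + 426)²) + 168 = (-3 + (5 + 42 + 426)²) + 168 = (-3 + 473²) + 168 = (-3 + 223729) + 168 = 223726 + 168 = 223894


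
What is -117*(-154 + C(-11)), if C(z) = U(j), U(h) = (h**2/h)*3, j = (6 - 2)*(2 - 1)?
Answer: 16614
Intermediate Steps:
j = 4 (j = 4*1 = 4)
U(h) = 3*h (U(h) = h*3 = 3*h)
C(z) = 12 (C(z) = 3*4 = 12)
-117*(-154 + C(-11)) = -117*(-154 + 12) = -117*(-142) = 16614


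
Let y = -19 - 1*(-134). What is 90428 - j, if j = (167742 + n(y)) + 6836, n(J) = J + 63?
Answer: -84328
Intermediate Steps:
y = 115 (y = -19 + 134 = 115)
n(J) = 63 + J
j = 174756 (j = (167742 + (63 + 115)) + 6836 = (167742 + 178) + 6836 = 167920 + 6836 = 174756)
90428 - j = 90428 - 1*174756 = 90428 - 174756 = -84328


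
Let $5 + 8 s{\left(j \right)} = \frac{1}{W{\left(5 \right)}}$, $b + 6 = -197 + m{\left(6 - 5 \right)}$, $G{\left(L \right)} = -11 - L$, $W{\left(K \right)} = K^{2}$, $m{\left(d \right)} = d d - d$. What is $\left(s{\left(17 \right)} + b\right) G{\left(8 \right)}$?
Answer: $\frac{193439}{50} \approx 3868.8$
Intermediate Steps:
$m{\left(d \right)} = d^{2} - d$
$b = -203$ ($b = -6 - \left(197 - \left(6 - 5\right) \left(-1 + \left(6 - 5\right)\right)\right) = -6 - \left(197 - \left(-1 + 1\right)\right) = -6 + \left(-197 + 1 \cdot 0\right) = -6 + \left(-197 + 0\right) = -6 - 197 = -203$)
$s{\left(j \right)} = - \frac{31}{50}$ ($s{\left(j \right)} = - \frac{5}{8} + \frac{1}{8 \cdot 5^{2}} = - \frac{5}{8} + \frac{1}{8 \cdot 25} = - \frac{5}{8} + \frac{1}{8} \cdot \frac{1}{25} = - \frac{5}{8} + \frac{1}{200} = - \frac{31}{50}$)
$\left(s{\left(17 \right)} + b\right) G{\left(8 \right)} = \left(- \frac{31}{50} - 203\right) \left(-11 - 8\right) = - \frac{10181 \left(-11 - 8\right)}{50} = \left(- \frac{10181}{50}\right) \left(-19\right) = \frac{193439}{50}$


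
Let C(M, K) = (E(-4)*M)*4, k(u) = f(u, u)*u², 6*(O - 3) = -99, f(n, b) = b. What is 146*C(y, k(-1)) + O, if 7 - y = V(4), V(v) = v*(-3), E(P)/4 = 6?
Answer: 532581/2 ≈ 2.6629e+5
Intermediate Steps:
E(P) = 24 (E(P) = 4*6 = 24)
O = -27/2 (O = 3 + (⅙)*(-99) = 3 - 33/2 = -27/2 ≈ -13.500)
V(v) = -3*v
k(u) = u³ (k(u) = u*u² = u³)
y = 19 (y = 7 - (-3)*4 = 7 - 1*(-12) = 7 + 12 = 19)
C(M, K) = 96*M (C(M, K) = (24*M)*4 = 96*M)
146*C(y, k(-1)) + O = 146*(96*19) - 27/2 = 146*1824 - 27/2 = 266304 - 27/2 = 532581/2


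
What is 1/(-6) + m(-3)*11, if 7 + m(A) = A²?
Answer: 131/6 ≈ 21.833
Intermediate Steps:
m(A) = -7 + A²
1/(-6) + m(-3)*11 = 1/(-6) + (-7 + (-3)²)*11 = -⅙ + (-7 + 9)*11 = -⅙ + 2*11 = -⅙ + 22 = 131/6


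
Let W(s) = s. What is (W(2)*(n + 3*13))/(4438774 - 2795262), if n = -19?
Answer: 5/205439 ≈ 2.4338e-5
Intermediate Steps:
(W(2)*(n + 3*13))/(4438774 - 2795262) = (2*(-19 + 3*13))/(4438774 - 2795262) = (2*(-19 + 39))/1643512 = (2*20)*(1/1643512) = 40*(1/1643512) = 5/205439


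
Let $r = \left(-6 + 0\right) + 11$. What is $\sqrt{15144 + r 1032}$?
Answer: $12 \sqrt{141} \approx 142.49$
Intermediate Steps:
$r = 5$ ($r = -6 + 11 = 5$)
$\sqrt{15144 + r 1032} = \sqrt{15144 + 5 \cdot 1032} = \sqrt{15144 + 5160} = \sqrt{20304} = 12 \sqrt{141}$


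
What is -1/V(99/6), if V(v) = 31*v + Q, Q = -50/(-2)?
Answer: -2/1073 ≈ -0.0018639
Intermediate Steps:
Q = 25 (Q = -50*(-½) = 25)
V(v) = 25 + 31*v (V(v) = 31*v + 25 = 25 + 31*v)
-1/V(99/6) = -1/(25 + 31*(99/6)) = -1/(25 + 31*(99*(⅙))) = -1/(25 + 31*(33/2)) = -1/(25 + 1023/2) = -1/1073/2 = -1*2/1073 = -2/1073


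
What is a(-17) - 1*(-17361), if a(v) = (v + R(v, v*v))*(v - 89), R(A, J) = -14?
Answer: 20647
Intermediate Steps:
a(v) = (-89 + v)*(-14 + v) (a(v) = (v - 14)*(v - 89) = (-14 + v)*(-89 + v) = (-89 + v)*(-14 + v))
a(-17) - 1*(-17361) = (1246 + (-17)² - 103*(-17)) - 1*(-17361) = (1246 + 289 + 1751) + 17361 = 3286 + 17361 = 20647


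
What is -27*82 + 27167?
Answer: 24953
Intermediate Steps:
-27*82 + 27167 = -2214 + 27167 = 24953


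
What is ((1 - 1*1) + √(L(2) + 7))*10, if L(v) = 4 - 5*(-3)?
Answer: 10*√26 ≈ 50.990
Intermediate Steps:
L(v) = 19 (L(v) = 4 + 15 = 19)
((1 - 1*1) + √(L(2) + 7))*10 = ((1 - 1*1) + √(19 + 7))*10 = ((1 - 1) + √26)*10 = (0 + √26)*10 = √26*10 = 10*√26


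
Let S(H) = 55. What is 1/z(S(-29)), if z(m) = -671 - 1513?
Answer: -1/2184 ≈ -0.00045788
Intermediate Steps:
z(m) = -2184
1/z(S(-29)) = 1/(-2184) = -1/2184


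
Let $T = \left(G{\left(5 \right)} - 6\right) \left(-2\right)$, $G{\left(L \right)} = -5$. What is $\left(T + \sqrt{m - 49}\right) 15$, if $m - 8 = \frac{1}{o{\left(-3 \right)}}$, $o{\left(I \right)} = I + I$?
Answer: $330 + \frac{5 i \sqrt{1482}}{2} \approx 330.0 + 96.242 i$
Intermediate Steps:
$o{\left(I \right)} = 2 I$
$T = 22$ ($T = \left(-5 - 6\right) \left(-2\right) = \left(-11\right) \left(-2\right) = 22$)
$m = \frac{47}{6}$ ($m = 8 + \frac{1}{2 \left(-3\right)} = 8 + \frac{1}{-6} = 8 - \frac{1}{6} = \frac{47}{6} \approx 7.8333$)
$\left(T + \sqrt{m - 49}\right) 15 = \left(22 + \sqrt{\frac{47}{6} - 49}\right) 15 = \left(22 + \sqrt{- \frac{247}{6}}\right) 15 = \left(22 + \frac{i \sqrt{1482}}{6}\right) 15 = 330 + \frac{5 i \sqrt{1482}}{2}$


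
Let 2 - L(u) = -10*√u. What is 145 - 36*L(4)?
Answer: -647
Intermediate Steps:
L(u) = 2 + 10*√u (L(u) = 2 - (-10)*√u = 2 + 10*√u)
145 - 36*L(4) = 145 - 36*(2 + 10*√4) = 145 - 36*(2 + 10*2) = 145 - 36*(2 + 20) = 145 - 36*22 = 145 - 792 = -647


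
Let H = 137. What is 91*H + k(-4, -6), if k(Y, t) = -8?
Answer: 12459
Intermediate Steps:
91*H + k(-4, -6) = 91*137 - 8 = 12467 - 8 = 12459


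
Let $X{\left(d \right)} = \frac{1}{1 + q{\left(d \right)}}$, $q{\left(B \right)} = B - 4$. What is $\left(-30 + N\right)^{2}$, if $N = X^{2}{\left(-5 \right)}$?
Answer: $\frac{3682561}{4096} \approx 899.06$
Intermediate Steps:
$q{\left(B \right)} = -4 + B$
$X{\left(d \right)} = \frac{1}{-3 + d}$ ($X{\left(d \right)} = \frac{1}{1 + \left(-4 + d\right)} = \frac{1}{-3 + d}$)
$N = \frac{1}{64}$ ($N = \left(\frac{1}{-3 - 5}\right)^{2} = \left(\frac{1}{-8}\right)^{2} = \left(- \frac{1}{8}\right)^{2} = \frac{1}{64} \approx 0.015625$)
$\left(-30 + N\right)^{2} = \left(-30 + \frac{1}{64}\right)^{2} = \left(- \frac{1919}{64}\right)^{2} = \frac{3682561}{4096}$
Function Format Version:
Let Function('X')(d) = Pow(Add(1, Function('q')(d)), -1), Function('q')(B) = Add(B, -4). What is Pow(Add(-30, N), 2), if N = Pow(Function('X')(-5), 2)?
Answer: Rational(3682561, 4096) ≈ 899.06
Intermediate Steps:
Function('q')(B) = Add(-4, B)
Function('X')(d) = Pow(Add(-3, d), -1) (Function('X')(d) = Pow(Add(1, Add(-4, d)), -1) = Pow(Add(-3, d), -1))
N = Rational(1, 64) (N = Pow(Pow(Add(-3, -5), -1), 2) = Pow(Pow(-8, -1), 2) = Pow(Rational(-1, 8), 2) = Rational(1, 64) ≈ 0.015625)
Pow(Add(-30, N), 2) = Pow(Add(-30, Rational(1, 64)), 2) = Pow(Rational(-1919, 64), 2) = Rational(3682561, 4096)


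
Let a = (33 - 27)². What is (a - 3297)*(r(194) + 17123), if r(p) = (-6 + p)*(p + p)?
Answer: -293708487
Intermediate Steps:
r(p) = 2*p*(-6 + p) (r(p) = (-6 + p)*(2*p) = 2*p*(-6 + p))
a = 36 (a = 6² = 36)
(a - 3297)*(r(194) + 17123) = (36 - 3297)*(2*194*(-6 + 194) + 17123) = -3261*(2*194*188 + 17123) = -3261*(72944 + 17123) = -3261*90067 = -293708487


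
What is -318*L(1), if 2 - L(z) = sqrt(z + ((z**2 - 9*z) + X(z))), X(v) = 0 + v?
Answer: -636 + 318*I*sqrt(6) ≈ -636.0 + 778.94*I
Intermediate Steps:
X(v) = v
L(z) = 2 - sqrt(z**2 - 7*z) (L(z) = 2 - sqrt(z + ((z**2 - 9*z) + z)) = 2 - sqrt(z + (z**2 - 8*z)) = 2 - sqrt(z**2 - 7*z))
-318*L(1) = -318*(2 - sqrt(1*(-7 + 1))) = -318*(2 - sqrt(1*(-6))) = -318*(2 - sqrt(-6)) = -318*(2 - I*sqrt(6)) = -636 + 318*I*sqrt(6)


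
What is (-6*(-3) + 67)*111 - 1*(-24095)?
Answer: 33530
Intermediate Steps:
(-6*(-3) + 67)*111 - 1*(-24095) = (18 + 67)*111 + 24095 = 85*111 + 24095 = 9435 + 24095 = 33530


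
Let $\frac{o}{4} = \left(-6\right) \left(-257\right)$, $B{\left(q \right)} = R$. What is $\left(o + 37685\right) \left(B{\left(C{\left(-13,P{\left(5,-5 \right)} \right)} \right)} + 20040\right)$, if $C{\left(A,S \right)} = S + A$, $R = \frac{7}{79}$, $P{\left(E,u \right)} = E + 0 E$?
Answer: $\frac{69426622451}{79} \approx 8.7882 \cdot 10^{8}$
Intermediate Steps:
$P{\left(E,u \right)} = E$ ($P{\left(E,u \right)} = E + 0 = E$)
$R = \frac{7}{79}$ ($R = 7 \cdot \frac{1}{79} = \frac{7}{79} \approx 0.088608$)
$C{\left(A,S \right)} = A + S$
$B{\left(q \right)} = \frac{7}{79}$
$o = 6168$ ($o = 4 \left(\left(-6\right) \left(-257\right)\right) = 4 \cdot 1542 = 6168$)
$\left(o + 37685\right) \left(B{\left(C{\left(-13,P{\left(5,-5 \right)} \right)} \right)} + 20040\right) = \left(6168 + 37685\right) \left(\frac{7}{79} + 20040\right) = 43853 \cdot \frac{1583167}{79} = \frac{69426622451}{79}$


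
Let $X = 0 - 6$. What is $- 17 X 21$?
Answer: $2142$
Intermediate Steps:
$X = -6$ ($X = 0 - 6 = -6$)
$- 17 X 21 = \left(-17\right) \left(-6\right) 21 = 102 \cdot 21 = 2142$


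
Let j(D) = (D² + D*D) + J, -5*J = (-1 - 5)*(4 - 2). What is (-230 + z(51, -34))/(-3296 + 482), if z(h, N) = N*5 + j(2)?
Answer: 974/7035 ≈ 0.13845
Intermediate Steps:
J = 12/5 (J = -(-1 - 5)*(4 - 2)/5 = -(-6)*2/5 = -⅕*(-12) = 12/5 ≈ 2.4000)
j(D) = 12/5 + 2*D² (j(D) = (D² + D*D) + 12/5 = (D² + D²) + 12/5 = 2*D² + 12/5 = 12/5 + 2*D²)
z(h, N) = 52/5 + 5*N (z(h, N) = N*5 + (12/5 + 2*2²) = 5*N + (12/5 + 2*4) = 5*N + (12/5 + 8) = 5*N + 52/5 = 52/5 + 5*N)
(-230 + z(51, -34))/(-3296 + 482) = (-230 + (52/5 + 5*(-34)))/(-3296 + 482) = (-230 + (52/5 - 170))/(-2814) = (-230 - 798/5)*(-1/2814) = -1948/5*(-1/2814) = 974/7035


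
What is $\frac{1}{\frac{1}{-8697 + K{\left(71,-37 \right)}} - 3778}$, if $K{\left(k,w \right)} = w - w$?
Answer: $- \frac{8697}{32857267} \approx -0.00026469$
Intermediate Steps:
$K{\left(k,w \right)} = 0$
$\frac{1}{\frac{1}{-8697 + K{\left(71,-37 \right)}} - 3778} = \frac{1}{\frac{1}{-8697 + 0} - 3778} = \frac{1}{\frac{1}{-8697} - 3778} = \frac{1}{- \frac{1}{8697} - 3778} = \frac{1}{- \frac{32857267}{8697}} = - \frac{8697}{32857267}$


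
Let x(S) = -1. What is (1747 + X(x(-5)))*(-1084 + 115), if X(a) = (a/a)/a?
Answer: -1691874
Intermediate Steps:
X(a) = 1/a
(1747 + X(x(-5)))*(-1084 + 115) = (1747 + 1/(-1))*(-1084 + 115) = (1747 - 1)*(-969) = 1746*(-969) = -1691874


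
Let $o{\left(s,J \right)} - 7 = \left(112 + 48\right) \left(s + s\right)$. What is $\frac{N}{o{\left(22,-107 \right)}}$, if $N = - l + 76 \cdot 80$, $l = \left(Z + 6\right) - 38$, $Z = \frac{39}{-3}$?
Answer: $\frac{6125}{7047} \approx 0.86916$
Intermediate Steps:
$Z = -13$ ($Z = 39 \left(- \frac{1}{3}\right) = -13$)
$l = -45$ ($l = \left(-13 + 6\right) - 38 = -7 - 38 = -45$)
$o{\left(s,J \right)} = 7 + 320 s$ ($o{\left(s,J \right)} = 7 + \left(112 + 48\right) \left(s + s\right) = 7 + 160 \cdot 2 s = 7 + 320 s$)
$N = 6125$ ($N = \left(-1\right) \left(-45\right) + 76 \cdot 80 = 45 + 6080 = 6125$)
$\frac{N}{o{\left(22,-107 \right)}} = \frac{6125}{7 + 320 \cdot 22} = \frac{6125}{7 + 7040} = \frac{6125}{7047}$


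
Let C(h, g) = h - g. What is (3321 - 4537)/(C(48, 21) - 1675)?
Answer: 76/103 ≈ 0.73786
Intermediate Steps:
(3321 - 4537)/(C(48, 21) - 1675) = (3321 - 4537)/((48 - 1*21) - 1675) = -1216/((48 - 21) - 1675) = -1216/(27 - 1675) = -1216/(-1648) = -1216*(-1/1648) = 76/103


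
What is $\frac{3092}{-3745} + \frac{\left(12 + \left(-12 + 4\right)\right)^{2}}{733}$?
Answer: $- \frac{2206516}{2745085} \approx -0.80381$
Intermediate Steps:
$\frac{3092}{-3745} + \frac{\left(12 + \left(-12 + 4\right)\right)^{2}}{733} = 3092 \left(- \frac{1}{3745}\right) + \left(12 - 8\right)^{2} \cdot \frac{1}{733} = - \frac{3092}{3745} + 4^{2} \cdot \frac{1}{733} = - \frac{3092}{3745} + 16 \cdot \frac{1}{733} = - \frac{3092}{3745} + \frac{16}{733} = - \frac{2206516}{2745085}$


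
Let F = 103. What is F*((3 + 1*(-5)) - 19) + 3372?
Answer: 1209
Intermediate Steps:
F*((3 + 1*(-5)) - 19) + 3372 = 103*((3 + 1*(-5)) - 19) + 3372 = 103*((3 - 5) - 19) + 3372 = 103*(-2 - 19) + 3372 = 103*(-21) + 3372 = -2163 + 3372 = 1209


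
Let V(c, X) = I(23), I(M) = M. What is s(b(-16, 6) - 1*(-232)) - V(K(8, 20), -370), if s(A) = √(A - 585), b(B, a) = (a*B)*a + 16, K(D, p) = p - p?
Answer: -23 + I*√913 ≈ -23.0 + 30.216*I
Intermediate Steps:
K(D, p) = 0
b(B, a) = 16 + B*a² (b(B, a) = (B*a)*a + 16 = B*a² + 16 = 16 + B*a²)
V(c, X) = 23
s(A) = √(-585 + A)
s(b(-16, 6) - 1*(-232)) - V(K(8, 20), -370) = √(-585 + ((16 - 16*6²) - 1*(-232))) - 1*23 = √(-585 + ((16 - 16*36) + 232)) - 23 = √(-585 + ((16 - 576) + 232)) - 23 = √(-585 + (-560 + 232)) - 23 = √(-585 - 328) - 23 = √(-913) - 23 = I*√913 - 23 = -23 + I*√913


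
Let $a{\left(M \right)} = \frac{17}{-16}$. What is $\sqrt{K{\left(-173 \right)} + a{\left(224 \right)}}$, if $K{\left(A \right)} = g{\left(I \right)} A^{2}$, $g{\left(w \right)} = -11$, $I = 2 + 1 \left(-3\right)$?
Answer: $\frac{i \sqrt{5267521}}{4} \approx 573.78 i$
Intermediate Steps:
$a{\left(M \right)} = - \frac{17}{16}$ ($a{\left(M \right)} = 17 \left(- \frac{1}{16}\right) = - \frac{17}{16}$)
$I = -1$ ($I = 2 - 3 = -1$)
$K{\left(A \right)} = - 11 A^{2}$
$\sqrt{K{\left(-173 \right)} + a{\left(224 \right)}} = \sqrt{- 11 \left(-173\right)^{2} - \frac{17}{16}} = \sqrt{\left(-11\right) 29929 - \frac{17}{16}} = \sqrt{-329219 - \frac{17}{16}} = \sqrt{- \frac{5267521}{16}} = \frac{i \sqrt{5267521}}{4}$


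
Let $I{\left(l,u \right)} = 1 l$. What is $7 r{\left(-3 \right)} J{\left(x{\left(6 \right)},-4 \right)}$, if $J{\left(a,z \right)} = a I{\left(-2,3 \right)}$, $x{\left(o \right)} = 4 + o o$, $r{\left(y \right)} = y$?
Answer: $1680$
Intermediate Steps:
$I{\left(l,u \right)} = l$
$x{\left(o \right)} = 4 + o^{2}$
$J{\left(a,z \right)} = - 2 a$ ($J{\left(a,z \right)} = a \left(-2\right) = - 2 a$)
$7 r{\left(-3 \right)} J{\left(x{\left(6 \right)},-4 \right)} = 7 \left(-3\right) \left(- 2 \left(4 + 6^{2}\right)\right) = - 21 \left(- 2 \left(4 + 36\right)\right) = - 21 \left(\left(-2\right) 40\right) = \left(-21\right) \left(-80\right) = 1680$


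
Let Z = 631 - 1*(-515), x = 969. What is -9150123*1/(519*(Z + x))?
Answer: -3050041/365895 ≈ -8.3358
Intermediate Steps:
Z = 1146 (Z = 631 + 515 = 1146)
-9150123*1/(519*(Z + x)) = -9150123*1/(519*(1146 + 969)) = -9150123/(2115*519) = -9150123/1097685 = -9150123*1/1097685 = -3050041/365895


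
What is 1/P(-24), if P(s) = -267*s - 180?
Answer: 1/6228 ≈ 0.00016057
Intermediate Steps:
P(s) = -180 - 267*s
1/P(-24) = 1/(-180 - 267*(-24)) = 1/(-180 + 6408) = 1/6228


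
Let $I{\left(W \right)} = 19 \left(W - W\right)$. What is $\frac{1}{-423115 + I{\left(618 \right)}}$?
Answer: $- \frac{1}{423115} \approx -2.3634 \cdot 10^{-6}$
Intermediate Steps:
$I{\left(W \right)} = 0$ ($I{\left(W \right)} = 19 \cdot 0 = 0$)
$\frac{1}{-423115 + I{\left(618 \right)}} = \frac{1}{-423115 + 0} = \frac{1}{-423115} = - \frac{1}{423115}$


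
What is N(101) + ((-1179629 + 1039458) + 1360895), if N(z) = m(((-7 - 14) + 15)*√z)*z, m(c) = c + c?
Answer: 1220724 - 1212*√101 ≈ 1.2085e+6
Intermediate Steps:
m(c) = 2*c
N(z) = -12*z^(3/2) (N(z) = (2*(((-7 - 14) + 15)*√z))*z = (2*((-21 + 15)*√z))*z = (2*(-6*√z))*z = (-12*√z)*z = -12*z^(3/2))
N(101) + ((-1179629 + 1039458) + 1360895) = -1212*√101 + ((-1179629 + 1039458) + 1360895) = -1212*√101 + (-140171 + 1360895) = -1212*√101 + 1220724 = 1220724 - 1212*√101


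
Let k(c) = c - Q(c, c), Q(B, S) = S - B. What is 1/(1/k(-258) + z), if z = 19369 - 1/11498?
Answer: 741621/14364454210 ≈ 5.1629e-5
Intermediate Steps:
k(c) = c (k(c) = c - (c - c) = c - 1*0 = c + 0 = c)
z = 222704761/11498 (z = 19369 - 1*1/11498 = 19369 - 1/11498 = 222704761/11498 ≈ 19369.)
1/(1/k(-258) + z) = 1/(1/(-258) + 222704761/11498) = 1/(-1/258 + 222704761/11498) = 1/(14364454210/741621) = 741621/14364454210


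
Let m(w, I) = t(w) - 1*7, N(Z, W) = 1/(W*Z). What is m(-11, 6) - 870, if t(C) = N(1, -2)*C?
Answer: -1743/2 ≈ -871.50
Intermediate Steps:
N(Z, W) = 1/(W*Z)
t(C) = -C/2 (t(C) = (1/(-2*1))*C = (-½*1)*C = -C/2)
m(w, I) = -7 - w/2 (m(w, I) = -w/2 - 1*7 = -w/2 - 7 = -7 - w/2)
m(-11, 6) - 870 = (-7 - ½*(-11)) - 870 = (-7 + 11/2) - 870 = -3/2 - 870 = -1743/2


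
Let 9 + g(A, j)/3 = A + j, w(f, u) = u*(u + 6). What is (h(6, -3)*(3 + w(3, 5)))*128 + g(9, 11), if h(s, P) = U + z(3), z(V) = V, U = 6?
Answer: 66849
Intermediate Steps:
w(f, u) = u*(6 + u)
g(A, j) = -27 + 3*A + 3*j (g(A, j) = -27 + 3*(A + j) = -27 + (3*A + 3*j) = -27 + 3*A + 3*j)
h(s, P) = 9 (h(s, P) = 6 + 3 = 9)
(h(6, -3)*(3 + w(3, 5)))*128 + g(9, 11) = (9*(3 + 5*(6 + 5)))*128 + (-27 + 3*9 + 3*11) = (9*(3 + 5*11))*128 + (-27 + 27 + 33) = (9*(3 + 55))*128 + 33 = (9*58)*128 + 33 = 522*128 + 33 = 66816 + 33 = 66849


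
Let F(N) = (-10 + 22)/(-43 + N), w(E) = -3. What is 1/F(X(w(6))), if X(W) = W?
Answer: -23/6 ≈ -3.8333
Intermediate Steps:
F(N) = 12/(-43 + N)
1/F(X(w(6))) = 1/(12/(-43 - 3)) = 1/(12/(-46)) = 1/(12*(-1/46)) = 1/(-6/23) = -23/6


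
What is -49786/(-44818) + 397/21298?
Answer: 539067487/477266882 ≈ 1.1295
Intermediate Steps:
-49786/(-44818) + 397/21298 = -49786*(-1/44818) + 397*(1/21298) = 24893/22409 + 397/21298 = 539067487/477266882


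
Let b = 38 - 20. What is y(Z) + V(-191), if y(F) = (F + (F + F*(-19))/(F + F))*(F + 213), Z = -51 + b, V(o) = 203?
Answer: -7357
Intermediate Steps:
b = 18
Z = -33 (Z = -51 + 18 = -33)
y(F) = (-9 + F)*(213 + F) (y(F) = (F + (F - 19*F)/((2*F)))*(213 + F) = (F + (-18*F)*(1/(2*F)))*(213 + F) = (F - 9)*(213 + F) = (-9 + F)*(213 + F))
y(Z) + V(-191) = (-1917 + (-33)**2 + 204*(-33)) + 203 = (-1917 + 1089 - 6732) + 203 = -7560 + 203 = -7357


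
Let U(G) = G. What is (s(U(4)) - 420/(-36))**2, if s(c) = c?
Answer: 2209/9 ≈ 245.44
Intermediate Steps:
(s(U(4)) - 420/(-36))**2 = (4 - 420/(-36))**2 = (4 - 420*(-1/36))**2 = (4 + 35/3)**2 = (47/3)**2 = 2209/9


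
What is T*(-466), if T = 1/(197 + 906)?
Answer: -466/1103 ≈ -0.42248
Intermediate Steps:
T = 1/1103 ≈ 0.00090662
T*(-466) = (1/1103)*(-466) = -466/1103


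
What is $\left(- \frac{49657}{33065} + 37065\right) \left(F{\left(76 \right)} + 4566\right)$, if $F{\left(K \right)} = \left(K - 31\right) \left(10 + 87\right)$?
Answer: $\frac{643822429224}{1945} \approx 3.3101 \cdot 10^{8}$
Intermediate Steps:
$F{\left(K \right)} = -3007 + 97 K$ ($F{\left(K \right)} = \left(-31 + K\right) 97 = -3007 + 97 K$)
$\left(- \frac{49657}{33065} + 37065\right) \left(F{\left(76 \right)} + 4566\right) = \left(- \frac{49657}{33065} + 37065\right) \left(\left(-3007 + 97 \cdot 76\right) + 4566\right) = \left(\left(-49657\right) \frac{1}{33065} + 37065\right) \left(\left(-3007 + 7372\right) + 4566\right) = \left(- \frac{2921}{1945} + 37065\right) \left(4365 + 4566\right) = \frac{72088504}{1945} \cdot 8931 = \frac{643822429224}{1945}$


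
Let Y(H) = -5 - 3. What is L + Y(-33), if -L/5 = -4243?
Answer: 21207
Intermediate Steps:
L = 21215 (L = -5*(-4243) = 21215)
Y(H) = -8
L + Y(-33) = 21215 - 8 = 21207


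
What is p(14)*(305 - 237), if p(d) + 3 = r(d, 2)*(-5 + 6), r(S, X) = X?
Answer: -68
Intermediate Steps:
p(d) = -1 (p(d) = -3 + 2*(-5 + 6) = -3 + 2*1 = -3 + 2 = -1)
p(14)*(305 - 237) = -(305 - 237) = -1*68 = -68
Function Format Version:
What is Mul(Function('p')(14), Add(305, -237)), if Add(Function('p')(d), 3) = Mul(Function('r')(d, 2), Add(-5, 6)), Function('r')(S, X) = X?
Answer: -68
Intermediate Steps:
Function('p')(d) = -1 (Function('p')(d) = Add(-3, Mul(2, Add(-5, 6))) = Add(-3, Mul(2, 1)) = Add(-3, 2) = -1)
Mul(Function('p')(14), Add(305, -237)) = Mul(-1, Add(305, -237)) = Mul(-1, 68) = -68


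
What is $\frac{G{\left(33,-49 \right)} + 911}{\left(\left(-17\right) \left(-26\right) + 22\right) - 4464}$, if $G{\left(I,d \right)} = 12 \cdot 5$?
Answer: $- \frac{971}{4000} \approx -0.24275$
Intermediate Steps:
$G{\left(I,d \right)} = 60$
$\frac{G{\left(33,-49 \right)} + 911}{\left(\left(-17\right) \left(-26\right) + 22\right) - 4464} = \frac{60 + 911}{\left(\left(-17\right) \left(-26\right) + 22\right) - 4464} = \frac{971}{\left(442 + 22\right) - 4464} = \frac{971}{464 - 4464} = \frac{971}{-4000} = 971 \left(- \frac{1}{4000}\right) = - \frac{971}{4000}$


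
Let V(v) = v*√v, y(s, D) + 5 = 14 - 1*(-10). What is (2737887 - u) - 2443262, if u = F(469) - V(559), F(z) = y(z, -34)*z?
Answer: 285714 + 559*√559 ≈ 2.9893e+5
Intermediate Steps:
y(s, D) = 19 (y(s, D) = -5 + (14 - 1*(-10)) = -5 + (14 + 10) = -5 + 24 = 19)
V(v) = v^(3/2)
F(z) = 19*z
u = 8911 - 559*√559 (u = 19*469 - 559^(3/2) = 8911 - 559*√559 ≈ -4305.5)
(2737887 - u) - 2443262 = (2737887 - (8911 - 559*√559)) - 2443262 = (2737887 + (-8911 + 559*√559)) - 2443262 = (2728976 + 559*√559) - 2443262 = 285714 + 559*√559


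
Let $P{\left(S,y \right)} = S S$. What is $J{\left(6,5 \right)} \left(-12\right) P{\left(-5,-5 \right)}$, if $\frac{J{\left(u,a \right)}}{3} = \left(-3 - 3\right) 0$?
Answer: $0$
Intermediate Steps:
$J{\left(u,a \right)} = 0$ ($J{\left(u,a \right)} = 3 \left(-3 - 3\right) 0 = 3 \left(\left(-6\right) 0\right) = 3 \cdot 0 = 0$)
$P{\left(S,y \right)} = S^{2}$
$J{\left(6,5 \right)} \left(-12\right) P{\left(-5,-5 \right)} = 0 \left(-12\right) \left(-5\right)^{2} = 0 \cdot 25 = 0$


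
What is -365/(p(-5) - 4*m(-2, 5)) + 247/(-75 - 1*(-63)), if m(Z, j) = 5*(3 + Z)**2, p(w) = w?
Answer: -359/60 ≈ -5.9833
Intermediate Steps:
-365/(p(-5) - 4*m(-2, 5)) + 247/(-75 - 1*(-63)) = -365/(-5 - 20*(3 - 2)**2) + 247/(-75 - 1*(-63)) = -365/(-5 - 20*1**2) + 247/(-75 + 63) = -365/(-5 - 20) + 247/(-12) = -365/(-5 - 4*5) + 247*(-1/12) = -365/(-5 - 20) - 247/12 = -365/(-25) - 247/12 = -365*(-1/25) - 247/12 = 73/5 - 247/12 = -359/60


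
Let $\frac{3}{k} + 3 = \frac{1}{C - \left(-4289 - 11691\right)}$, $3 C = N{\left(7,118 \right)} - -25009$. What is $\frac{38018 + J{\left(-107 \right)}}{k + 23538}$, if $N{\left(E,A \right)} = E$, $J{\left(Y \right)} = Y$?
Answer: $\frac{2765797005}{1717141834} \approx 1.6107$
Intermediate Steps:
$C = \frac{25016}{3}$ ($C = \frac{7 - -25009}{3} = \frac{7 + 25009}{3} = \frac{1}{3} \cdot 25016 = \frac{25016}{3} \approx 8338.7$)
$k = - \frac{72956}{72955}$ ($k = \frac{3}{-3 + \frac{1}{\frac{25016}{3} - \left(-4289 - 11691\right)}} = \frac{3}{-3 + \frac{1}{\frac{25016}{3} - -15980}} = \frac{3}{-3 + \frac{1}{\frac{25016}{3} + 15980}} = \frac{3}{-3 + \frac{1}{\frac{72956}{3}}} = \frac{3}{-3 + \frac{3}{72956}} = \frac{3}{- \frac{218865}{72956}} = 3 \left(- \frac{72956}{218865}\right) = - \frac{72956}{72955} \approx -1.0$)
$\frac{38018 + J{\left(-107 \right)}}{k + 23538} = \frac{38018 - 107}{- \frac{72956}{72955} + 23538} = \frac{37911}{\frac{1717141834}{72955}} = 37911 \cdot \frac{72955}{1717141834} = \frac{2765797005}{1717141834}$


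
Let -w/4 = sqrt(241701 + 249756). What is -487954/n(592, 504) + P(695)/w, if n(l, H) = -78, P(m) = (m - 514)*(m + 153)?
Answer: 243977/39 - 38372*sqrt(491457)/491457 ≈ 6201.1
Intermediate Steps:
P(m) = (-514 + m)*(153 + m)
w = -4*sqrt(491457) (w = -4*sqrt(241701 + 249756) = -4*sqrt(491457) ≈ -2804.2)
-487954/n(592, 504) + P(695)/w = -487954/(-78) + (-78642 + 695**2 - 361*695)/((-4*sqrt(491457))) = -487954*(-1/78) + (-78642 + 483025 - 250895)*(-sqrt(491457)/1965828) = 243977/39 + 153488*(-sqrt(491457)/1965828) = 243977/39 - 38372*sqrt(491457)/491457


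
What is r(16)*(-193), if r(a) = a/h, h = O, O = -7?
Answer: 3088/7 ≈ 441.14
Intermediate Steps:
h = -7
r(a) = -a/7 (r(a) = a/(-7) = a*(-1/7) = -a/7)
r(16)*(-193) = -1/7*16*(-193) = -16/7*(-193) = 3088/7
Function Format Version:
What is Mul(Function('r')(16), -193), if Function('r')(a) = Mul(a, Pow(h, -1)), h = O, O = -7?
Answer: Rational(3088, 7) ≈ 441.14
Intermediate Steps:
h = -7
Function('r')(a) = Mul(Rational(-1, 7), a) (Function('r')(a) = Mul(a, Pow(-7, -1)) = Mul(a, Rational(-1, 7)) = Mul(Rational(-1, 7), a))
Mul(Function('r')(16), -193) = Mul(Mul(Rational(-1, 7), 16), -193) = Mul(Rational(-16, 7), -193) = Rational(3088, 7)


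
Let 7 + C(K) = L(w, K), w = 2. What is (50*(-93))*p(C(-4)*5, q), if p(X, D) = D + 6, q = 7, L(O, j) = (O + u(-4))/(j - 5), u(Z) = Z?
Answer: -60450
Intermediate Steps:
L(O, j) = (-4 + O)/(-5 + j) (L(O, j) = (O - 4)/(j - 5) = (-4 + O)/(-5 + j))
C(K) = -7 - 2/(-5 + K) (C(K) = -7 + (-4 + 2)/(-5 + K) = -7 - 2/(-5 + K))
p(X, D) = 6 + D
(50*(-93))*p(C(-4)*5, q) = (50*(-93))*(6 + 7) = -4650*13 = -60450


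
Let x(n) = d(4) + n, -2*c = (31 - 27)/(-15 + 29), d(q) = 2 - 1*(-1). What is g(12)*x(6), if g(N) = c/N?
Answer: -3/28 ≈ -0.10714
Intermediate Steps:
d(q) = 3 (d(q) = 2 + 1 = 3)
c = -⅐ (c = -(31 - 27)/(2*(-15 + 29)) = -2/14 = -½*2/7 = -⅐ ≈ -0.14286)
g(N) = -1/(7*N)
x(n) = 3 + n
g(12)*x(6) = (-⅐/12)*(3 + 6) = -⅐*1/12*9 = -1/84*9 = -3/28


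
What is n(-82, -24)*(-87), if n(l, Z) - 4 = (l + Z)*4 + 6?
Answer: 36018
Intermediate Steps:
n(l, Z) = 10 + 4*Z + 4*l (n(l, Z) = 4 + ((l + Z)*4 + 6) = 4 + ((Z + l)*4 + 6) = 4 + ((4*Z + 4*l) + 6) = 4 + (6 + 4*Z + 4*l) = 10 + 4*Z + 4*l)
n(-82, -24)*(-87) = (10 + 4*(-24) + 4*(-82))*(-87) = (10 - 96 - 328)*(-87) = -414*(-87) = 36018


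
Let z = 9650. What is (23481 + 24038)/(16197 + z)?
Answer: 47519/25847 ≈ 1.8385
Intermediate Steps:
(23481 + 24038)/(16197 + z) = (23481 + 24038)/(16197 + 9650) = 47519/25847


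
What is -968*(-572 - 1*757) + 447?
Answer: 1286919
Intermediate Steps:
-968*(-572 - 1*757) + 447 = -968*(-572 - 757) + 447 = -968*(-1329) + 447 = 1286472 + 447 = 1286919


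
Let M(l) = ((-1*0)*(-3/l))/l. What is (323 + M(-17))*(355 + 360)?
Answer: 230945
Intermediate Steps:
M(l) = 0 (M(l) = (0*(-3/l))/l = 0/l = 0)
(323 + M(-17))*(355 + 360) = (323 + 0)*(355 + 360) = 323*715 = 230945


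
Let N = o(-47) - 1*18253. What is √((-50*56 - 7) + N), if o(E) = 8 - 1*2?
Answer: 11*I*√174 ≈ 145.1*I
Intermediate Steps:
o(E) = 6 (o(E) = 8 - 2 = 6)
N = -18247 (N = 6 - 1*18253 = 6 - 18253 = -18247)
√((-50*56 - 7) + N) = √((-50*56 - 7) - 18247) = √((-2800 - 7) - 18247) = √(-2807 - 18247) = √(-21054) = 11*I*√174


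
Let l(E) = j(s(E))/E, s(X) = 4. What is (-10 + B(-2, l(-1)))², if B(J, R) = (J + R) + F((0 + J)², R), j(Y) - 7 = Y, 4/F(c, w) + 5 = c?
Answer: 729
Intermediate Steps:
F(c, w) = 4/(-5 + c)
j(Y) = 7 + Y
l(E) = 11/E (l(E) = (7 + 4)/E = 11/E)
B(J, R) = J + R + 4/(-5 + J²) (B(J, R) = (J + R) + 4/(-5 + (0 + J)²) = (J + R) + 4/(-5 + J²) = J + R + 4/(-5 + J²))
(-10 + B(-2, l(-1)))² = (-10 + (4 + (-5 + (-2)²)*(-2 + 11/(-1)))/(-5 + (-2)²))² = (-10 + (4 + (-5 + 4)*(-2 + 11*(-1)))/(-5 + 4))² = (-10 + (4 - (-2 - 11))/(-1))² = (-10 - (4 - 1*(-13)))² = (-10 - (4 + 13))² = (-10 - 1*17)² = (-10 - 17)² = (-27)² = 729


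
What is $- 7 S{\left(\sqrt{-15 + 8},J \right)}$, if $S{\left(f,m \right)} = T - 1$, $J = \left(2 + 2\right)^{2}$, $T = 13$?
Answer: $-84$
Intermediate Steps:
$J = 16$ ($J = 4^{2} = 16$)
$S{\left(f,m \right)} = 12$ ($S{\left(f,m \right)} = 13 - 1 = 12$)
$- 7 S{\left(\sqrt{-15 + 8},J \right)} = \left(-7\right) 12 = -84$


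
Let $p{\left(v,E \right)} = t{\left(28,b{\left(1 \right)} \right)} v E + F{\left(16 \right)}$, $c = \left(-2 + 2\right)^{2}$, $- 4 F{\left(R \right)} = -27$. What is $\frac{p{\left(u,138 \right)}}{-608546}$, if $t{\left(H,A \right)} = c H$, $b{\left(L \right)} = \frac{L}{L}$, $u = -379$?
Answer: $- \frac{27}{2434184} \approx -1.1092 \cdot 10^{-5}$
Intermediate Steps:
$F{\left(R \right)} = \frac{27}{4}$ ($F{\left(R \right)} = \left(- \frac{1}{4}\right) \left(-27\right) = \frac{27}{4}$)
$c = 0$ ($c = 0^{2} = 0$)
$b{\left(L \right)} = 1$
$t{\left(H,A \right)} = 0$ ($t{\left(H,A \right)} = 0 H = 0$)
$p{\left(v,E \right)} = \frac{27}{4}$ ($p{\left(v,E \right)} = 0 v E + \frac{27}{4} = 0 E + \frac{27}{4} = 0 + \frac{27}{4} = \frac{27}{4}$)
$\frac{p{\left(u,138 \right)}}{-608546} = \frac{27}{4 \left(-608546\right)} = \frac{27}{4} \left(- \frac{1}{608546}\right) = - \frac{27}{2434184}$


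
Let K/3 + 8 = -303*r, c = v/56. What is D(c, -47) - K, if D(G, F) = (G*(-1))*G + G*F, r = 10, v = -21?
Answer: 584415/64 ≈ 9131.5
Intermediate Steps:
c = -3/8 (c = -21/56 = -21*1/56 = -3/8 ≈ -0.37500)
K = -9114 (K = -24 + 3*(-303*10) = -24 + 3*(-3030) = -24 - 9090 = -9114)
D(G, F) = -G² + F*G (D(G, F) = (-G)*G + F*G = -G² + F*G)
D(c, -47) - K = -3*(-47 - 1*(-3/8))/8 - 1*(-9114) = -3*(-47 + 3/8)/8 + 9114 = -3/8*(-373/8) + 9114 = 1119/64 + 9114 = 584415/64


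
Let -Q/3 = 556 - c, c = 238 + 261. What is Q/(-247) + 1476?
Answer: 19197/13 ≈ 1476.7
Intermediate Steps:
c = 499
Q = -171 (Q = -3*(556 - 1*499) = -3*(556 - 499) = -3*57 = -171)
Q/(-247) + 1476 = -171/(-247) + 1476 = -171*(-1/247) + 1476 = 9/13 + 1476 = 19197/13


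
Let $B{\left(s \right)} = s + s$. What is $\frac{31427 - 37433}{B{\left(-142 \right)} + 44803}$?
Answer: $- \frac{6006}{44519} \approx -0.13491$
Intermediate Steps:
$B{\left(s \right)} = 2 s$
$\frac{31427 - 37433}{B{\left(-142 \right)} + 44803} = \frac{31427 - 37433}{2 \left(-142\right) + 44803} = - \frac{6006}{-284 + 44803} = - \frac{6006}{44519}$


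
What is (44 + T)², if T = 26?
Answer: 4900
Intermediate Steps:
(44 + T)² = (44 + 26)² = 70² = 4900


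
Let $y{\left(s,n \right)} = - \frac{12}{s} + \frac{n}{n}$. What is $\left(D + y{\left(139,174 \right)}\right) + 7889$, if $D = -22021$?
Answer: $- \frac{1964221}{139} \approx -14131.0$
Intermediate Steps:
$y{\left(s,n \right)} = 1 - \frac{12}{s}$ ($y{\left(s,n \right)} = - \frac{12}{s} + 1 = 1 - \frac{12}{s}$)
$\left(D + y{\left(139,174 \right)}\right) + 7889 = \left(-22021 + \frac{-12 + 139}{139}\right) + 7889 = \left(-22021 + \frac{1}{139} \cdot 127\right) + 7889 = \left(-22021 + \frac{127}{139}\right) + 7889 = - \frac{3060792}{139} + 7889 = - \frac{1964221}{139}$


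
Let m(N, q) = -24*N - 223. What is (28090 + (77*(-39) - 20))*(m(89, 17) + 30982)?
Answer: 717492741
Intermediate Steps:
m(N, q) = -223 - 24*N
(28090 + (77*(-39) - 20))*(m(89, 17) + 30982) = (28090 + (77*(-39) - 20))*((-223 - 24*89) + 30982) = (28090 + (-3003 - 20))*((-223 - 2136) + 30982) = (28090 - 3023)*(-2359 + 30982) = 25067*28623 = 717492741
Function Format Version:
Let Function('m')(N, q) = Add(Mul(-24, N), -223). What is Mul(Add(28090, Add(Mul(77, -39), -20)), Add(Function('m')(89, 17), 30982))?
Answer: 717492741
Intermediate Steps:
Function('m')(N, q) = Add(-223, Mul(-24, N))
Mul(Add(28090, Add(Mul(77, -39), -20)), Add(Function('m')(89, 17), 30982)) = Mul(Add(28090, Add(Mul(77, -39), -20)), Add(Add(-223, Mul(-24, 89)), 30982)) = Mul(Add(28090, Add(-3003, -20)), Add(Add(-223, -2136), 30982)) = Mul(Add(28090, -3023), Add(-2359, 30982)) = Mul(25067, 28623) = 717492741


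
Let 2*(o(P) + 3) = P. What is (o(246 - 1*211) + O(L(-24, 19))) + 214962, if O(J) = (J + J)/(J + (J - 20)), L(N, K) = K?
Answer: 3869615/18 ≈ 2.1498e+5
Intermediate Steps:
o(P) = -3 + P/2
O(J) = 2*J/(-20 + 2*J) (O(J) = (2*J)/(J + (-20 + J)) = (2*J)/(-20 + 2*J) = 2*J/(-20 + 2*J))
(o(246 - 1*211) + O(L(-24, 19))) + 214962 = ((-3 + (246 - 1*211)/2) + 19/(-10 + 19)) + 214962 = ((-3 + (246 - 211)/2) + 19/9) + 214962 = ((-3 + (½)*35) + 19*(⅑)) + 214962 = ((-3 + 35/2) + 19/9) + 214962 = (29/2 + 19/9) + 214962 = 299/18 + 214962 = 3869615/18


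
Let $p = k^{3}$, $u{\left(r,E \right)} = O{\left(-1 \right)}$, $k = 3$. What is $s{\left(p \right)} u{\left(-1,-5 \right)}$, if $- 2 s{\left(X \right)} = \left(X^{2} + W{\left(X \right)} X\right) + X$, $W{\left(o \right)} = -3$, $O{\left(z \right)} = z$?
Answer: $\frac{675}{2} \approx 337.5$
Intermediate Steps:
$u{\left(r,E \right)} = -1$
$p = 27$ ($p = 3^{3} = 27$)
$s{\left(X \right)} = X - \frac{X^{2}}{2}$ ($s{\left(X \right)} = - \frac{\left(X^{2} - 3 X\right) + X}{2} = - \frac{X^{2} - 2 X}{2} = X - \frac{X^{2}}{2}$)
$s{\left(p \right)} u{\left(-1,-5 \right)} = \frac{1}{2} \cdot 27 \left(2 - 27\right) \left(-1\right) = \frac{1}{2} \cdot 27 \left(-25\right) \left(-1\right) = \left(- \frac{675}{2}\right) \left(-1\right) = \frac{675}{2}$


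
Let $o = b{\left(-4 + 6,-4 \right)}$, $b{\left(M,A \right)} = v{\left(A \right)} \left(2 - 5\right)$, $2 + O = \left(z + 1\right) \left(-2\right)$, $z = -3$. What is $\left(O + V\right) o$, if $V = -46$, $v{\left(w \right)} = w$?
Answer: $-528$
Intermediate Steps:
$O = 2$ ($O = -2 + \left(-3 + 1\right) \left(-2\right) = -2 - -4 = -2 + 4 = 2$)
$b{\left(M,A \right)} = - 3 A$ ($b{\left(M,A \right)} = A \left(2 - 5\right) = A \left(-3\right) = - 3 A$)
$o = 12$ ($o = \left(-3\right) \left(-4\right) = 12$)
$\left(O + V\right) o = \left(2 - 46\right) 12 = \left(-44\right) 12 = -528$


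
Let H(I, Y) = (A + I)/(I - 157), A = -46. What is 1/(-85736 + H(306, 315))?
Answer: -149/12774404 ≈ -1.1664e-5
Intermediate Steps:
H(I, Y) = (-46 + I)/(-157 + I) (H(I, Y) = (-46 + I)/(I - 157) = (-46 + I)/(-157 + I))
1/(-85736 + H(306, 315)) = 1/(-85736 + (-46 + 306)/(-157 + 306)) = 1/(-85736 + 260/149) = 1/(-12774404/149) = -149/12774404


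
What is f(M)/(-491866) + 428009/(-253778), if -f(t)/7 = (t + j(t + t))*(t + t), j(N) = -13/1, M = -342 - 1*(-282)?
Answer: -97480703917/62412384874 ≈ -1.5619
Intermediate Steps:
M = -60 (M = -342 + 282 = -60)
j(N) = -13 (j(N) = -13*1 = -13)
f(t) = -14*t*(-13 + t) (f(t) = -7*(t - 13)*(t + t) = -7*(-13 + t)*2*t = -14*t*(-13 + t))
f(M)/(-491866) + 428009/(-253778) = (14*(-60)*(13 - 1*(-60)))/(-491866) + 428009/(-253778) = (14*(-60)*(13 + 60))*(-1/491866) + 428009*(-1/253778) = (14*(-60)*73)*(-1/491866) - 428009/253778 = -61320*(-1/491866) - 428009/253778 = 30660/245933 - 428009/253778 = -97480703917/62412384874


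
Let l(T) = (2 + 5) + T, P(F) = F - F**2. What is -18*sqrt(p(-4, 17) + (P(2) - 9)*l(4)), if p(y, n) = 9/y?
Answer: -9*I*sqrt(493) ≈ -199.83*I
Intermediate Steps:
l(T) = 7 + T
-18*sqrt(p(-4, 17) + (P(2) - 9)*l(4)) = -18*sqrt(9/(-4) + (2*(1 - 1*2) - 9)*(7 + 4)) = -18*sqrt(9*(-1/4) + (2*(1 - 2) - 9)*11) = -18*sqrt(-9/4 + (2*(-1) - 9)*11) = -18*sqrt(-9/4 + (-2 - 9)*11) = -18*sqrt(-9/4 - 11*11) = -18*sqrt(-9/4 - 121) = -9*I*sqrt(493)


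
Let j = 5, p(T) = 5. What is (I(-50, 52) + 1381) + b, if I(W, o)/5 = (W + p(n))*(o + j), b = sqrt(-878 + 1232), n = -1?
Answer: -11444 + sqrt(354) ≈ -11425.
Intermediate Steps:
b = sqrt(354) ≈ 18.815
I(W, o) = 5*(5 + W)*(5 + o) (I(W, o) = 5*((W + 5)*(o + 5)) = 5*((5 + W)*(5 + o)) = 5*(5 + W)*(5 + o))
(I(-50, 52) + 1381) + b = ((125 + 25*(-50) + 25*52 + 5*(-50)*52) + 1381) + sqrt(354) = ((125 - 1250 + 1300 - 13000) + 1381) + sqrt(354) = (-12825 + 1381) + sqrt(354) = -11444 + sqrt(354)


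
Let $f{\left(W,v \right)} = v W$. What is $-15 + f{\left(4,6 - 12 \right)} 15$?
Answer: $-375$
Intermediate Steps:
$f{\left(W,v \right)} = W v$
$-15 + f{\left(4,6 - 12 \right)} 15 = -15 + 4 \left(6 - 12\right) 15 = -15 + 4 \left(-6\right) 15 = -15 - 360 = -375$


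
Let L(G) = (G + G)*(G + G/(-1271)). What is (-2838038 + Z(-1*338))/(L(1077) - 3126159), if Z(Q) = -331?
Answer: 1202522333/342376143 ≈ 3.5123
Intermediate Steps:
L(G) = 2540*G²/1271 (L(G) = (2*G)*(G + G*(-1/1271)) = (2*G)*(G - G/1271) = (2*G)*(1270*G/1271) = 2540*G²/1271)
(-2838038 + Z(-1*338))/(L(1077) - 3126159) = (-2838038 - 331)/((2540/1271)*1077² - 3126159) = -2838369/((2540/1271)*1159929 - 3126159) = -2838369/(2946219660/1271 - 3126159) = -2838369/(-1027128429/1271) = -2838369*(-1271/1027128429) = 1202522333/342376143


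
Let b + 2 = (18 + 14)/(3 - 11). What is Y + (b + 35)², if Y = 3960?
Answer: 4801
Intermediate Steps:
b = -6 (b = -2 + (18 + 14)/(3 - 11) = -2 + 32/(-8) = -2 + 32*(-⅛) = -2 - 4 = -6)
Y + (b + 35)² = 3960 + (-6 + 35)² = 3960 + 29² = 3960 + 841 = 4801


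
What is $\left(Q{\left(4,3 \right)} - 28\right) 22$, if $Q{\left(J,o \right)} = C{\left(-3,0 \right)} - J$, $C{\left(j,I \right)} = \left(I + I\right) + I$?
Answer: $-704$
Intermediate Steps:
$C{\left(j,I \right)} = 3 I$ ($C{\left(j,I \right)} = 2 I + I = 3 I$)
$Q{\left(J,o \right)} = - J$ ($Q{\left(J,o \right)} = 3 \cdot 0 - J = 0 - J = - J$)
$\left(Q{\left(4,3 \right)} - 28\right) 22 = \left(\left(-1\right) 4 - 28\right) 22 = \left(-4 - 28\right) 22 = \left(-32\right) 22 = -704$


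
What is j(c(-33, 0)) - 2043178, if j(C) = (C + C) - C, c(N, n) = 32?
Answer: -2043146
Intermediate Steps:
j(C) = C (j(C) = 2*C - C = C)
j(c(-33, 0)) - 2043178 = 32 - 2043178 = -2043146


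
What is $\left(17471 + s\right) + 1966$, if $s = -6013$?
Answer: $13424$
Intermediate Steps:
$\left(17471 + s\right) + 1966 = \left(17471 - 6013\right) + 1966 = 11458 + 1966 = 13424$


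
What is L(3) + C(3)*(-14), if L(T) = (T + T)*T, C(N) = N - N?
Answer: 18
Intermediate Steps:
C(N) = 0
L(T) = 2*T² (L(T) = (2*T)*T = 2*T²)
L(3) + C(3)*(-14) = 2*3² + 0*(-14) = 2*9 + 0 = 18 + 0 = 18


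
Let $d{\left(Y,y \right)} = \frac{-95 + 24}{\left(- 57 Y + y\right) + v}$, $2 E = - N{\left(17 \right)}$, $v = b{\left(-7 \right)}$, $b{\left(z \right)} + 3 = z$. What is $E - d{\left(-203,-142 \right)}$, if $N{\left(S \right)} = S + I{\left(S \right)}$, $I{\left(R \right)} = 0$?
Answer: $- \frac{193981}{22838} \approx -8.4938$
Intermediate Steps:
$b{\left(z \right)} = -3 + z$
$v = -10$ ($v = -3 - 7 = -10$)
$N{\left(S \right)} = S$ ($N{\left(S \right)} = S + 0 = S$)
$E = - \frac{17}{2}$ ($E = \frac{\left(-1\right) 17}{2} = \frac{1}{2} \left(-17\right) = - \frac{17}{2} \approx -8.5$)
$d{\left(Y,y \right)} = - \frac{71}{-10 + y - 57 Y}$ ($d{\left(Y,y \right)} = \frac{-95 + 24}{\left(- 57 Y + y\right) - 10} = - \frac{71}{\left(y - 57 Y\right) - 10} = - \frac{71}{-10 + y - 57 Y}$)
$E - d{\left(-203,-142 \right)} = - \frac{17}{2} - \frac{71}{10 - -142 + 57 \left(-203\right)} = - \frac{17}{2} - \frac{71}{10 + 142 - 11571} = - \frac{17}{2} - \frac{71}{-11419} = - \frac{17}{2} - 71 \left(- \frac{1}{11419}\right) = - \frac{17}{2} - - \frac{71}{11419} = - \frac{17}{2} + \frac{71}{11419} = - \frac{193981}{22838}$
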